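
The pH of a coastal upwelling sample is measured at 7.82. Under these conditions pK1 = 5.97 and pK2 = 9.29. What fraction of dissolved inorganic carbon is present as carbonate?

α₂ = 0.0323

α₂ = 1 / (1 + [H⁺]/K2 + [H⁺]²/(K1K2)) = 1 / (1 + 10^+1.47 + 10^-0.38)
   = 1 / (1 + 29.512 + 0.41687) = 1/30.929 = 0.03233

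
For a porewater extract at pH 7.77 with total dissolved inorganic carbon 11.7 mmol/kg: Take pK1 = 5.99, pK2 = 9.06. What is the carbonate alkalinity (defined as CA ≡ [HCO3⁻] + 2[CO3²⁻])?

CA = [HCO3⁻] + 2[CO3²⁻] = (α₁ + 2α₂)·DIC
At pH 7.77: [H⁺]/K1 = 10^-1.78 = 0.016596, K2/[H⁺] = 10^-1.29 = 0.051286
α₁ = 1/(1 + 0.016596 + 0.051286) = 1/1.0679 = 0.9364; α₂ = α₁·K2/[H⁺] = 0.04803
α₁ + 2α₂ = 1.0325
CA = 1.0325 × 11.7 = 12.1 mmol/kg

CA = 12.1 mmol/kg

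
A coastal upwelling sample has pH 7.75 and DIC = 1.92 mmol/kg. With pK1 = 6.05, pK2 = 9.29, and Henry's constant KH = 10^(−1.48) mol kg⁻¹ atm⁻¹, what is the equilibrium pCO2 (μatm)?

α₀ = 1 / (1 + K1/[H⁺] + K1K2/[H⁺]²) = 1 / (1 + 10^+1.70 + 10^+0.16)
   = 1 / (1 + 50.119 + 1.4454) = 1/52.564 = 0.01902
[CO2*] = α₀ × DIC = 0.01902 × 1.92 = 0.03653 mmol/kg
pCO2 = [CO2*]/KH = 3.653×10^-5 / 3.311×10^-2 = 1100 μatm

pCO2 = 1100 μatm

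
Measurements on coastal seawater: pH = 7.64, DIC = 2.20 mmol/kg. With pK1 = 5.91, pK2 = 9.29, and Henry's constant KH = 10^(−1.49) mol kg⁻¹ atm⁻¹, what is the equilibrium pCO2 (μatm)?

pCO2 = 1220 μatm

α₀ = 1 / (1 + K1/[H⁺] + K1K2/[H⁺]²) = 1 / (1 + 10^+1.73 + 10^+0.08)
   = 1 / (1 + 53.703 + 1.2023) = 1/55.905 = 0.01789
[CO2*] = α₀ × DIC = 0.01789 × 2.20 = 0.03935 mmol/kg
pCO2 = [CO2*]/KH = 3.935×10^-5 / 3.236×10^-2 = 1220 μatm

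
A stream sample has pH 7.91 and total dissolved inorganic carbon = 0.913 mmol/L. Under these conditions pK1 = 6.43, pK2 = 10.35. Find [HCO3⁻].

[HCO3⁻] = 0.881 mmol/L

α₁ = 1 / (1 + [H⁺]/K1 + K2/[H⁺]) = 1 / (1 + 10^-1.48 + 10^-2.44)
   = 1 / (1 + 0.033113 + 0.0036308) = 1/1.0367 = 0.9646
[HCO3⁻] = α₁ × DIC = 0.9646 × 0.913 = 0.881 mmol/L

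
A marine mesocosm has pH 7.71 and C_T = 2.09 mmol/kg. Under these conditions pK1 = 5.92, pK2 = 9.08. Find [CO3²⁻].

α₂ = 1 / (1 + [H⁺]/K2 + [H⁺]²/(K1K2)) = 1 / (1 + 10^+1.37 + 10^-0.42)
   = 1 / (1 + 23.442 + 0.38019) = 1/24.822 = 0.04029
[CO3²⁻] = α₂ × DIC = 0.04029 × 2.09 = 0.0842 mmol/kg

[CO3²⁻] = 0.0842 mmol/kg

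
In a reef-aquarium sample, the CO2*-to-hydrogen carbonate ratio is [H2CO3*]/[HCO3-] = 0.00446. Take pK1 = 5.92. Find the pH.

From K1 = [H⁺][HCO3-]/[H2CO3*]:  pH = pK1 − log₁₀([H2CO3*]/[HCO3-])
log₁₀(0.00446) = -2.351
pH = 5.92 − (-2.351) = 8.27

pH = 8.27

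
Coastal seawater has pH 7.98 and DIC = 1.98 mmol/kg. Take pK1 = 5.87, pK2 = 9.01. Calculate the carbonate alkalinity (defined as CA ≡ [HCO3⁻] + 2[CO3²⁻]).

CA = 2.13 mmol/kg

CA = [HCO3⁻] + 2[CO3²⁻] = (α₁ + 2α₂)·DIC
At pH 7.98: [H⁺]/K1 = 10^-2.11 = 0.0077625, K2/[H⁺] = 10^-1.03 = 0.093325
α₁ = 1/(1 + 0.0077625 + 0.093325) = 1/1.1011 = 0.9082; α₂ = α₁·K2/[H⁺] = 0.08476
α₁ + 2α₂ = 1.0777
CA = 1.0777 × 1.98 = 2.13 mmol/kg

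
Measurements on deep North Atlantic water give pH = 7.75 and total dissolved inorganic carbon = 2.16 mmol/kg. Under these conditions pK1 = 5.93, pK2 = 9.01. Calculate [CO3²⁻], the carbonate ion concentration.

α₂ = 1 / (1 + [H⁺]/K2 + [H⁺]²/(K1K2)) = 1 / (1 + 10^+1.26 + 10^-0.56)
   = 1 / (1 + 18.197 + 0.27542) = 1/19.472 = 0.05135
[CO3²⁻] = α₂ × DIC = 0.05135 × 2.16 = 0.111 mmol/kg

[CO3²⁻] = 0.111 mmol/kg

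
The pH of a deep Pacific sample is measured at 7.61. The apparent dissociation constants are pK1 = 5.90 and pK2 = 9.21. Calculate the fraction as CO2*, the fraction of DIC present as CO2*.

α₀ = 1 / (1 + K1/[H⁺] + K1K2/[H⁺]²) = 1 / (1 + 10^+1.71 + 10^+0.11)
   = 1 / (1 + 51.286 + 1.2882) = 1/53.574 = 0.01867

α₀ = 0.0187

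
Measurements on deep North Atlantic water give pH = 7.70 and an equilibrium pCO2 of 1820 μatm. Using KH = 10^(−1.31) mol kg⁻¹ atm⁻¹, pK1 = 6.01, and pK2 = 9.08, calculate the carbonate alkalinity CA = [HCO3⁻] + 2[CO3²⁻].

[CO2*] = KH · pCO2 = 10^(−1.31) × 1820×10^-6 = 8.914×10^-5 mol/kg
α₀ = 1/(1 + K1/[H⁺] + K1K2/[H⁺]²) = 1/(1 + 10^+1.69 + 10^+0.31) = 0.01922
DIC = [CO2*]/α₀ = 8.914×10^-5 / 0.01922 = 4.637 mmol/kg
CA = (α₁ + 2α₂)·DIC = (0.9415 + 2×0.03925) × 4.637 = 4.73 mmol/kg

CA = 4.73 mmol/kg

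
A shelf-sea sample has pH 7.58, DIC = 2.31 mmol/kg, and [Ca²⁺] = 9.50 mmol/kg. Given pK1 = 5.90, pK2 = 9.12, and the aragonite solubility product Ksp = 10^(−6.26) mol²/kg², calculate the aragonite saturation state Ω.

α₂ = 1 / (1 + [H⁺]/K2 + [H⁺]²/(K1K2)) = 1 / (1 + 10^+1.54 + 10^-0.14)
   = 1 / (1 + 34.674 + 0.72444) = 1/36.398 = 0.02747
[CO3²⁻] = α₂ × DIC = 0.02747 × 2.31 = 0.06346 mmol/kg
Ksp = 10^(−6.26) = 5.495×10^-7
Ω = [Ca²⁺][CO3²⁻]/Ksp = (9.50×10^-3)(6.346×10^-5) / 5.495×10^-7 = 1.10

Ω = 1.10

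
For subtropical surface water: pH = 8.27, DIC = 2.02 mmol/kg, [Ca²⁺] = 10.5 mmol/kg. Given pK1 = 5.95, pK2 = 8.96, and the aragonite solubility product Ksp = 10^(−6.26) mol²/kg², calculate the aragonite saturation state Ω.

Ω = 6.52

α₂ = 1 / (1 + [H⁺]/K2 + [H⁺]²/(K1K2)) = 1 / (1 + 10^+0.69 + 10^-1.63)
   = 1 / (1 + 4.8978 + 0.023442) = 1/5.9212 = 0.1689
[CO3²⁻] = α₂ × DIC = 0.1689 × 2.02 = 0.3411 mmol/kg
Ksp = 10^(−6.26) = 5.495×10^-7
Ω = [Ca²⁺][CO3²⁻]/Ksp = (10.5×10^-3)(3.411×10^-4) / 5.495×10^-7 = 6.52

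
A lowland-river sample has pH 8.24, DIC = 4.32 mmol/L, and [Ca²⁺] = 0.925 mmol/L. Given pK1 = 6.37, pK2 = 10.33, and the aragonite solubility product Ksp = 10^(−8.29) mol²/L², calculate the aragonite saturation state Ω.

Ω = 6.20

α₂ = 1 / (1 + [H⁺]/K2 + [H⁺]²/(K1K2)) = 1 / (1 + 10^+2.09 + 10^+0.22)
   = 1 / (1 + 123.03 + 1.6596) = 1/125.69 = 0.007956
[CO3²⁻] = α₂ × DIC = 0.007956 × 4.32 = 0.03437 mmol/L
Ksp = 10^(−8.29) = 5.129×10^-9
Ω = [Ca²⁺][CO3²⁻]/Ksp = (0.925×10^-3)(3.437×10^-5) / 5.129×10^-9 = 6.20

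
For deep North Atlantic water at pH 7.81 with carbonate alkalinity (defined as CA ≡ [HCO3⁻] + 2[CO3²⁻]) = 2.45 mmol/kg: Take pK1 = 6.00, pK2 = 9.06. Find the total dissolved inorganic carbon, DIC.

DIC = 2.36 mmol/kg

CA = [HCO3⁻] + 2[CO3²⁻] = (α₁ + 2α₂)·DIC
At pH 7.81: [H⁺]/K1 = 10^-1.81 = 0.015488, K2/[H⁺] = 10^-1.25 = 0.056234
α₁ = 1/(1 + 0.015488 + 0.056234) = 1/1.0717 = 0.9331; α₂ = α₁·K2/[H⁺] = 0.05247
α₁ + 2α₂ = 1.0380
DIC = CA / (α₁ + 2α₂) = 2.45 / 1.0380 = 2.36 mmol/kg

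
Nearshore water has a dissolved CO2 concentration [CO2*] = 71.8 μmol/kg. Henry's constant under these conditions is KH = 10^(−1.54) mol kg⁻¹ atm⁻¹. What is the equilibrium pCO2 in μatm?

KH = 10^(−1.54) = 2.884×10^-2 mol kg⁻¹ atm⁻¹
pCO2 = [CO2*]/KH = 71.8×10^-6 / 2.884×10^-2 = 2.49×10^-3 atm = 2490 μatm

pCO2 = 2490 μatm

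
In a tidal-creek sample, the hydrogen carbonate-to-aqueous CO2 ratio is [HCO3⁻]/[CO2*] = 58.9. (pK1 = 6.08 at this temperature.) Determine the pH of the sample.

From K1 = [H⁺][HCO3⁻]/[CO2*]:  pH = pK1 + log₁₀([HCO3⁻]/[CO2*])
log₁₀(58.9) = +1.770
pH = 6.08 + (+1.770) = 7.85

pH = 7.85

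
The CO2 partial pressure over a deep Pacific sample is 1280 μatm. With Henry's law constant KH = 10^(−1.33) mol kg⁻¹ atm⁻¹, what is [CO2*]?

[CO2*] = 59.9 μmol/kg

KH = 10^(−1.33) = 4.677×10^-2 mol kg⁻¹ atm⁻¹
[CO2*] = KH · pCO2 = 4.677×10^-2 × 1280×10^-6 atm = 5.99×10^-5 mol/kg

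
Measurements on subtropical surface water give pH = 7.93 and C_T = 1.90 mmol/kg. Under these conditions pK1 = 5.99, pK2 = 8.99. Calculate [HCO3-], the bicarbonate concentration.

[HCO3⁻] = 1.73 mmol/kg

α₁ = 1 / (1 + [H⁺]/K1 + K2/[H⁺]) = 1 / (1 + 10^-1.94 + 10^-1.06)
   = 1 / (1 + 0.011482 + 0.087096) = 1/1.0986 = 0.9103
[HCO3⁻] = α₁ × DIC = 0.9103 × 1.90 = 1.73 mmol/kg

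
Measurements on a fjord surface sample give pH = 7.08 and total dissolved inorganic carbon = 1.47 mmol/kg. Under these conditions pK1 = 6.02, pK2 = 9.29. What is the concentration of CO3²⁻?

[CO3²⁻] = 8.29 μmol/kg

α₂ = 1 / (1 + [H⁺]/K2 + [H⁺]²/(K1K2)) = 1 / (1 + 10^+2.21 + 10^+1.15)
   = 1 / (1 + 162.18 + 14.125) = 1/177.31 = 0.005640
[CO3²⁻] = α₂ × DIC = 0.005640 × 1.47 = 0.00829 mmol/kg = 8.29 μmol/kg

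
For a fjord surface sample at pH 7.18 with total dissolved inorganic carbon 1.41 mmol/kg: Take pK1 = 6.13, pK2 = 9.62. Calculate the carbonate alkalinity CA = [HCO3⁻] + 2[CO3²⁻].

CA = 1.30 mmol/kg

CA = [HCO3⁻] + 2[CO3²⁻] = (α₁ + 2α₂)·DIC
At pH 7.18: [H⁺]/K1 = 10^-1.05 = 0.089125, K2/[H⁺] = 10^-2.44 = 0.0036308
α₁ = 1/(1 + 0.089125 + 0.0036308) = 1/1.0928 = 0.9151; α₂ = α₁·K2/[H⁺] = 0.003323
α₁ + 2α₂ = 0.9218
CA = 0.9218 × 1.41 = 1.30 mmol/kg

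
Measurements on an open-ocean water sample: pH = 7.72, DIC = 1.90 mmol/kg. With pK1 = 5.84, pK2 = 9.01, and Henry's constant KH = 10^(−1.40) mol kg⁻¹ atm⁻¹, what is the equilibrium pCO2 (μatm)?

pCO2 = 591 μatm

α₀ = 1 / (1 + K1/[H⁺] + K1K2/[H⁺]²) = 1 / (1 + 10^+1.88 + 10^+0.59)
   = 1 / (1 + 75.858 + 3.8905) = 1/80.748 = 0.01238
[CO2*] = α₀ × DIC = 0.01238 × 1.90 = 0.02353 mmol/kg
pCO2 = [CO2*]/KH = 2.353×10^-5 / 3.981×10^-2 = 591 μatm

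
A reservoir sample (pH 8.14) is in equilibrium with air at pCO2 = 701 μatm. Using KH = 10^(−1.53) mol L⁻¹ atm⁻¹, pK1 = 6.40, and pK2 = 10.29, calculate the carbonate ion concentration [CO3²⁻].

[CO3²⁻] = 8.05 μmol/L

[CO2*] = KH · pCO2 = 10^(−1.53) × 701×10^-6 = 2.069×10^-5 mol/L
α₀ = 1/(1 + K1/[H⁺] + K1K2/[H⁺]²) = 1/(1 + 10^+1.74 + 10^-0.41) = 0.01775
DIC = [CO2*]/α₀ = 2.069×10^-5 / 0.01775 = 1.166 mmol/L
[CO3²⁻] = α₂·DIC; α₂ = 0.006905, so [CO3²⁻] = 0.006905 × 1.166 = 0.00805 mmol/L = 8.05 μmol/L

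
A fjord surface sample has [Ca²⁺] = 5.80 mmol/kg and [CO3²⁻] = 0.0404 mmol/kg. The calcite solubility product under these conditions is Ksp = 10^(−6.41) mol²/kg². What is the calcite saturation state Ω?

Ksp = 10^(−6.41) = 3.890×10^-7
Ω = [Ca²⁺][CO3²⁻]/Ksp = (5.80×10^-3)(0.0404×10^-3) / 3.890×10^-7 = 0.602

Ω = 0.602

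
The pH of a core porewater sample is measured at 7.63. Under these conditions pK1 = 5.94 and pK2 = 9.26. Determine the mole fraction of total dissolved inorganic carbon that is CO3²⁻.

α₂ = 0.0225

α₂ = 1 / (1 + [H⁺]/K2 + [H⁺]²/(K1K2)) = 1 / (1 + 10^+1.63 + 10^-0.06)
   = 1 / (1 + 42.658 + 0.87096) = 1/44.529 = 0.02246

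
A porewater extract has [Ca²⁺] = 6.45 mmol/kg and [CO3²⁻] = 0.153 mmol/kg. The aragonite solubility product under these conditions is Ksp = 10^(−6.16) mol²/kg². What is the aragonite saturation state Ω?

Ksp = 10^(−6.16) = 6.918×10^-7
Ω = [Ca²⁺][CO3²⁻]/Ksp = (6.45×10^-3)(0.153×10^-3) / 6.918×10^-7 = 1.43

Ω = 1.43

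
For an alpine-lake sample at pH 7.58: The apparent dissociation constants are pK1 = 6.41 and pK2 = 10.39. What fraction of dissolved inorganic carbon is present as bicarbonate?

α₁ = 1 / (1 + [H⁺]/K1 + K2/[H⁺]) = 1 / (1 + 10^-1.17 + 10^-2.81)
   = 1 / (1 + 0.067608 + 0.0015488) = 1/1.0692 = 0.9353

α₁ = 0.935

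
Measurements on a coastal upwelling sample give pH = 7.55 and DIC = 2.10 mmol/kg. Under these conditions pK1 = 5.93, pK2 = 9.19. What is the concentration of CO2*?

α₀ = 1 / (1 + K1/[H⁺] + K1K2/[H⁺]²) = 1 / (1 + 10^+1.62 + 10^-0.02)
   = 1 / (1 + 41.687 + 0.95499) = 1/43.642 = 0.02291
[CO2*] = α₀ × DIC = 0.02291 × 2.10 = 0.0481 mmol/kg

[CO2*] = 0.0481 mmol/kg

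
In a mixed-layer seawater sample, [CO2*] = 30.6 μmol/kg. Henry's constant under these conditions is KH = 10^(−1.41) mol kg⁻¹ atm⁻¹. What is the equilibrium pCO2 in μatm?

pCO2 = 787 μatm

KH = 10^(−1.41) = 3.890×10^-2 mol kg⁻¹ atm⁻¹
pCO2 = [CO2*]/KH = 30.6×10^-6 / 3.890×10^-2 = 7.87×10^-4 atm = 787 μatm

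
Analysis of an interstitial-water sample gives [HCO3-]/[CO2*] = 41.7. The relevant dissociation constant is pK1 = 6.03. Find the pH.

pH = 7.65

From K1 = [H⁺][HCO3-]/[CO2*]:  pH = pK1 + log₁₀([HCO3-]/[CO2*])
log₁₀(41.7) = +1.620
pH = 6.03 + (+1.620) = 7.65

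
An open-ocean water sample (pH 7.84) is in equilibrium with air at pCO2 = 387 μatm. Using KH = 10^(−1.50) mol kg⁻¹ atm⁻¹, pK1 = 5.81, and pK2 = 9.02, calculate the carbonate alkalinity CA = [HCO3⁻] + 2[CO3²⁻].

[CO2*] = KH · pCO2 = 10^(−1.50) × 387×10^-6 = 1.224×10^-5 mol/kg
α₀ = 1/(1 + K1/[H⁺] + K1K2/[H⁺]²) = 1/(1 + 10^+2.03 + 10^+0.85) = 0.008678
DIC = [CO2*]/α₀ = 1.224×10^-5 / 0.008678 = 1.410 mmol/kg
CA = (α₁ + 2α₂)·DIC = (0.9299 + 2×0.06144) × 1.410 = 1.48 mmol/kg

CA = 1.48 mmol/kg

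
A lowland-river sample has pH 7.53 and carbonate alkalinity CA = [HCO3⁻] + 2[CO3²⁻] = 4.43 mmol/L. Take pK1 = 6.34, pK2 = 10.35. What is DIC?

CA = [HCO3⁻] + 2[CO3²⁻] = (α₁ + 2α₂)·DIC
At pH 7.53: [H⁺]/K1 = 10^-1.19 = 0.064565, K2/[H⁺] = 10^-2.82 = 0.0015136
α₁ = 1/(1 + 0.064565 + 0.0015136) = 1/1.0661 = 0.9380; α₂ = α₁·K2/[H⁺] = 0.001420
α₁ + 2α₂ = 0.9409
DIC = CA / (α₁ + 2α₂) = 4.43 / 0.9409 = 4.71 mmol/L

DIC = 4.71 mmol/L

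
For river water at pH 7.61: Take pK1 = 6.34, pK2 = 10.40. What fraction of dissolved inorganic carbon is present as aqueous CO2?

α₀ = 1 / (1 + K1/[H⁺] + K1K2/[H⁺]²) = 1 / (1 + 10^+1.27 + 10^-1.52)
   = 1 / (1 + 18.621 + 0.030200) = 1/19.651 = 0.05089

α₀ = 0.0509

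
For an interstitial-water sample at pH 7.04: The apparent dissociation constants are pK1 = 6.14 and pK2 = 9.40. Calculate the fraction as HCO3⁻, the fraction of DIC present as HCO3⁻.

α₁ = 0.885

α₁ = 1 / (1 + [H⁺]/K1 + K2/[H⁺]) = 1 / (1 + 10^-0.90 + 10^-2.36)
   = 1 / (1 + 0.12589 + 0.0043652) = 1/1.1303 = 0.8848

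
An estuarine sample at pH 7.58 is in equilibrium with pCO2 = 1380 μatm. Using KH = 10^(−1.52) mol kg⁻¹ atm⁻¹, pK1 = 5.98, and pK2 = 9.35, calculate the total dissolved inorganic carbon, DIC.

[CO2*] = KH · pCO2 = 10^(−1.52) × 1380×10^-6 = 4.168×10^-5 mol/kg
α₀ = 1/(1 + K1/[H⁺] + K1K2/[H⁺]²) = 1/(1 + 10^+1.60 + 10^-0.17) = 0.02410
DIC = [CO2*]/α₀ = 4.168×10^-5 / 0.02410 = 1.73 mmol/kg

DIC = 1.73 mmol/kg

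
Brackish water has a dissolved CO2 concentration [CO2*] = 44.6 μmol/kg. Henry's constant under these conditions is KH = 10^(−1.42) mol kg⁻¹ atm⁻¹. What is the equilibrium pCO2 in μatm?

pCO2 = 1170 μatm

KH = 10^(−1.42) = 3.802×10^-2 mol kg⁻¹ atm⁻¹
pCO2 = [CO2*]/KH = 44.6×10^-6 / 3.802×10^-2 = 1.17×10^-3 atm = 1170 μatm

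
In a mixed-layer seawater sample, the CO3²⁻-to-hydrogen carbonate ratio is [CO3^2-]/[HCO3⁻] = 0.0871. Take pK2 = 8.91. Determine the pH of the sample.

From K2 = [H⁺][CO3^2-]/[HCO3⁻]:  pH = pK2 + log₁₀([CO3^2-]/[HCO3⁻])
log₁₀(0.0871) = -1.060
pH = 8.91 + (-1.060) = 7.85

pH = 7.85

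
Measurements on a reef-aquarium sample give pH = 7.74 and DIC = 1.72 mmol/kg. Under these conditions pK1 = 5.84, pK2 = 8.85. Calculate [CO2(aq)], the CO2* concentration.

[CO2*] = 19.9 μmol/kg

α₀ = 1 / (1 + K1/[H⁺] + K1K2/[H⁺]²) = 1 / (1 + 10^+1.90 + 10^+0.79)
   = 1 / (1 + 79.433 + 6.1660) = 1/86.599 = 0.01155
[CO2*] = α₀ × DIC = 0.01155 × 1.72 = 0.0199 mmol/kg = 19.9 μmol/kg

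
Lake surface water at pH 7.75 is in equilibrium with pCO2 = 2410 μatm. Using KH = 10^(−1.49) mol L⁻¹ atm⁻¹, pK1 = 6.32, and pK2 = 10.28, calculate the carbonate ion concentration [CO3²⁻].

[CO3²⁻] = 6.19 μmol/L

[CO2*] = KH · pCO2 = 10^(−1.49) × 2410×10^-6 = 7.799×10^-5 mol/L
α₀ = 1/(1 + K1/[H⁺] + K1K2/[H⁺]²) = 1/(1 + 10^+1.43 + 10^-1.10) = 0.03572
DIC = [CO2*]/α₀ = 7.799×10^-5 / 0.03572 = 2.183 mmol/L
[CO3²⁻] = α₂·DIC; α₂ = 0.002837, so [CO3²⁻] = 0.002837 × 2.183 = 0.00619 mmol/L = 6.19 μmol/L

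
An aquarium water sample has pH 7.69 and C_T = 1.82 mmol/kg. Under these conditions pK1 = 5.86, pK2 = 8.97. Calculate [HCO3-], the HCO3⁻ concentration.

α₁ = 1 / (1 + [H⁺]/K1 + K2/[H⁺]) = 1 / (1 + 10^-1.83 + 10^-1.28)
   = 1 / (1 + 0.014791 + 0.052481) = 1/1.0673 = 0.9370
[HCO3⁻] = α₁ × DIC = 0.9370 × 1.82 = 1.71 mmol/kg

[HCO3⁻] = 1.71 mmol/kg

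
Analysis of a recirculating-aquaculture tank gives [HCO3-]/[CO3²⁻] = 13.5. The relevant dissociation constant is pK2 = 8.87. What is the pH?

pH = 7.74

From K2 = [H⁺][CO3²⁻]/[HCO3-]:  pH = pK2 − log₁₀([HCO3-]/[CO3²⁻])
log₁₀(13.5) = +1.130
pH = 8.87 − (+1.130) = 7.74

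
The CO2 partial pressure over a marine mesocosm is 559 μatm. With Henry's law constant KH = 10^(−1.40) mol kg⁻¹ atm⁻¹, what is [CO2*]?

KH = 10^(−1.40) = 3.981×10^-2 mol kg⁻¹ atm⁻¹
[CO2*] = KH · pCO2 = 3.981×10^-2 × 559×10^-6 atm = 2.23×10^-5 mol/kg

[CO2*] = 22.3 μmol/kg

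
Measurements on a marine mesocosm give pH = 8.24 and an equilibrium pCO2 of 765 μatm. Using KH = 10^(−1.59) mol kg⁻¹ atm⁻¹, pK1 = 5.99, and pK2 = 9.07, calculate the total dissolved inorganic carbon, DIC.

[CO2*] = KH · pCO2 = 10^(−1.59) × 765×10^-6 = 1.966×10^-5 mol/kg
α₀ = 1/(1 + K1/[H⁺] + K1K2/[H⁺]²) = 1/(1 + 10^+2.25 + 10^+1.42) = 0.004875
DIC = [CO2*]/α₀ = 1.966×10^-5 / 0.004875 = 4.03 mmol/kg

DIC = 4.03 mmol/kg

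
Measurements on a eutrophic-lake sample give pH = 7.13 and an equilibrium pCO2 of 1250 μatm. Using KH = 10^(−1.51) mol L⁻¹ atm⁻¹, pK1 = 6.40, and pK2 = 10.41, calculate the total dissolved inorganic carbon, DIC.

[CO2*] = KH · pCO2 = 10^(−1.51) × 1250×10^-6 = 3.863×10^-5 mol/L
α₀ = 1/(1 + K1/[H⁺] + K1K2/[H⁺]²) = 1/(1 + 10^+0.73 + 10^-2.55) = 0.1569
DIC = [CO2*]/α₀ = 3.863×10^-5 / 0.1569 = 0.246 mmol/L

DIC = 0.246 mmol/L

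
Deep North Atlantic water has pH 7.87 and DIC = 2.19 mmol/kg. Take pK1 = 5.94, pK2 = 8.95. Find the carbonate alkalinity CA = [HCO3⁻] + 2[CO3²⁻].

CA = [HCO3⁻] + 2[CO3²⁻] = (α₁ + 2α₂)·DIC
At pH 7.87: [H⁺]/K1 = 10^-1.93 = 0.011749, K2/[H⁺] = 10^-1.08 = 0.083176
α₁ = 1/(1 + 0.011749 + 0.083176) = 1/1.0949 = 0.9133; α₂ = α₁·K2/[H⁺] = 0.07597
α₁ + 2α₂ = 1.0652
CA = 1.0652 × 2.19 = 2.33 mmol/kg

CA = 2.33 mmol/kg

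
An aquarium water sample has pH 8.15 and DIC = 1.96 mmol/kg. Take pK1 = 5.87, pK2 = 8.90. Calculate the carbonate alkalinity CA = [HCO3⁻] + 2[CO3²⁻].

CA = 2.25 mmol/kg

CA = [HCO3⁻] + 2[CO3²⁻] = (α₁ + 2α₂)·DIC
At pH 8.15: [H⁺]/K1 = 10^-2.28 = 0.0052481, K2/[H⁺] = 10^-0.75 = 0.17783
α₁ = 1/(1 + 0.0052481 + 0.17783) = 1/1.1831 = 0.8453; α₂ = α₁·K2/[H⁺] = 0.1503
α₁ + 2α₂ = 1.1459
CA = 1.1459 × 1.96 = 2.25 mmol/kg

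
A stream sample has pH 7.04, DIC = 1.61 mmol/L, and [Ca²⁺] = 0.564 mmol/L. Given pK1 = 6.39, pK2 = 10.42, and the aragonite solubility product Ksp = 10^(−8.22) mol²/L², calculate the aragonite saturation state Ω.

α₂ = 1 / (1 + [H⁺]/K2 + [H⁺]²/(K1K2)) = 1 / (1 + 10^+3.38 + 10^+2.73)
   = 1 / (1 + 2398.8 + 537.03) = 1/2936.9 = 0.0003405
[CO3²⁻] = α₂ × DIC = 0.0003405 × 1.61 = 0.0005482 mmol/L = 0.5482 μmol/L
Ksp = 10^(−8.22) = 6.026×10^-9
Ω = [Ca²⁺][CO3²⁻]/Ksp = (0.564×10^-3)(5.482×10^-7) / 6.026×10^-9 = 0.0513

Ω = 0.0513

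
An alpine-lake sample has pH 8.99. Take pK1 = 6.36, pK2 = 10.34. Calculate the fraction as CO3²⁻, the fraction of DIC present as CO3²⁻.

α₂ = 1 / (1 + [H⁺]/K2 + [H⁺]²/(K1K2)) = 1 / (1 + 10^+1.35 + 10^-1.28)
   = 1 / (1 + 22.387 + 0.052481) = 1/23.440 = 0.04266

α₂ = 0.0427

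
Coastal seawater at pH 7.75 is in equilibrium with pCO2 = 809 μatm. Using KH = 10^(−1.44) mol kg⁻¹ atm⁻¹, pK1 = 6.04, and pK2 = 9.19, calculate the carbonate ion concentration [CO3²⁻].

[CO2*] = KH · pCO2 = 10^(−1.44) × 809×10^-6 = 2.937×10^-5 mol/kg
α₀ = 1/(1 + K1/[H⁺] + K1K2/[H⁺]²) = 1/(1 + 10^+1.71 + 10^+0.27) = 0.01847
DIC = [CO2*]/α₀ = 2.937×10^-5 / 0.01847 = 1.590 mmol/kg
[CO3²⁻] = α₂·DIC; α₂ = 0.03439, so [CO3²⁻] = 0.03439 × 1.590 = 0.0547 mmol/kg

[CO3²⁻] = 0.0547 mmol/kg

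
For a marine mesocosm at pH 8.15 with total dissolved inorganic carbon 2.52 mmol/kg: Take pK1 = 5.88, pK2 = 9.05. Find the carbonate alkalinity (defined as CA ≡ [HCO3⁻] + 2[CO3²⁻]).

CA = 2.79 mmol/kg

CA = [HCO3⁻] + 2[CO3²⁻] = (α₁ + 2α₂)·DIC
At pH 8.15: [H⁺]/K1 = 10^-2.27 = 0.0053703, K2/[H⁺] = 10^-0.90 = 0.12589
α₁ = 1/(1 + 0.0053703 + 0.12589) = 1/1.1313 = 0.8840; α₂ = α₁·K2/[H⁺] = 0.1113
α₁ + 2α₂ = 1.1065
CA = 1.1065 × 2.52 = 2.79 mmol/kg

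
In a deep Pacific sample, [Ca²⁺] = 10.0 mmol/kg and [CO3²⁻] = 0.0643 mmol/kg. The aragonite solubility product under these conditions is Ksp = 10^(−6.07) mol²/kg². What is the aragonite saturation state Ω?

Ω = 0.755

Ksp = 10^(−6.07) = 8.511×10^-7
Ω = [Ca²⁺][CO3²⁻]/Ksp = (10.0×10^-3)(0.0643×10^-3) / 8.511×10^-7 = 0.755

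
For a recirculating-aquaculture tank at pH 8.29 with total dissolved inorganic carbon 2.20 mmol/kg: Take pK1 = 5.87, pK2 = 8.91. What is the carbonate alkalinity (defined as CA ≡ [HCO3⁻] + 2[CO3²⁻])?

CA = 2.62 mmol/kg

CA = [HCO3⁻] + 2[CO3²⁻] = (α₁ + 2α₂)·DIC
At pH 8.29: [H⁺]/K1 = 10^-2.42 = 0.0038019, K2/[H⁺] = 10^-0.62 = 0.23988
α₁ = 1/(1 + 0.0038019 + 0.23988) = 1/1.2437 = 0.8041; α₂ = α₁·K2/[H⁺] = 0.1929
α₁ + 2α₂ = 1.1898
CA = 1.1898 × 2.20 = 2.62 mmol/kg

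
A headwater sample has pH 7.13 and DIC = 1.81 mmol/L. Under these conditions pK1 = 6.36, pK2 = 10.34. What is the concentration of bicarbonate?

α₁ = 1 / (1 + [H⁺]/K1 + K2/[H⁺]) = 1 / (1 + 10^-0.77 + 10^-3.21)
   = 1 / (1 + 0.16982 + 0.00061660) = 1/1.1704 = 0.8544
[HCO3⁻] = α₁ × DIC = 0.8544 × 1.81 = 1.55 mmol/L

[HCO3⁻] = 1.55 mmol/L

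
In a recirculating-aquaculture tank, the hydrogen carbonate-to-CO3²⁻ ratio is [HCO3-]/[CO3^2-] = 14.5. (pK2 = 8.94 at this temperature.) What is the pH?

From K2 = [H⁺][CO3^2-]/[HCO3-]:  pH = pK2 − log₁₀([HCO3-]/[CO3^2-])
log₁₀(14.5) = +1.161
pH = 8.94 − (+1.161) = 7.78

pH = 7.78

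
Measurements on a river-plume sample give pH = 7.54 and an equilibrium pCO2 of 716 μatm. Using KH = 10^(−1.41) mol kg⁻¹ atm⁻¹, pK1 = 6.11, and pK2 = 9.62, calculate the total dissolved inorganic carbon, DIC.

DIC = 0.784 mmol/kg

[CO2*] = KH · pCO2 = 10^(−1.41) × 716×10^-6 = 2.786×10^-5 mol/kg
α₀ = 1/(1 + K1/[H⁺] + K1K2/[H⁺]²) = 1/(1 + 10^+1.43 + 10^-0.65) = 0.03554
DIC = [CO2*]/α₀ = 2.786×10^-5 / 0.03554 = 0.784 mmol/kg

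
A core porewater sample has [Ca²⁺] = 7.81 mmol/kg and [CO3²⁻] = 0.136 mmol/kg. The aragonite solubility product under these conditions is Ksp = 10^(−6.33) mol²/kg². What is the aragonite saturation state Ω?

Ksp = 10^(−6.33) = 4.677×10^-7
Ω = [Ca²⁺][CO3²⁻]/Ksp = (7.81×10^-3)(0.136×10^-3) / 4.677×10^-7 = 2.27

Ω = 2.27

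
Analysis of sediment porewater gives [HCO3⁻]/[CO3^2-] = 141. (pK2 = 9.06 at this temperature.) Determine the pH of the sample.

From K2 = [H⁺][CO3^2-]/[HCO3⁻]:  pH = pK2 − log₁₀([HCO3⁻]/[CO3^2-])
log₁₀(141) = +2.149
pH = 9.06 − (+2.149) = 6.91

pH = 6.91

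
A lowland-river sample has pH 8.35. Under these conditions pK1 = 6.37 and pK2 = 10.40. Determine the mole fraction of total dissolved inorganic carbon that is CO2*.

α₀ = 0.0103

α₀ = 1 / (1 + K1/[H⁺] + K1K2/[H⁺]²) = 1 / (1 + 10^+1.98 + 10^-0.07)
   = 1 / (1 + 95.499 + 0.85114) = 1/97.350 = 0.01027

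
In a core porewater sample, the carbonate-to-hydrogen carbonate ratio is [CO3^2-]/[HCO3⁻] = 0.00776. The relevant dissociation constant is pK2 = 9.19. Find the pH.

From K2 = [H⁺][CO3^2-]/[HCO3⁻]:  pH = pK2 + log₁₀([CO3^2-]/[HCO3⁻])
log₁₀(0.00776) = -2.110
pH = 9.19 + (-2.110) = 7.08

pH = 7.08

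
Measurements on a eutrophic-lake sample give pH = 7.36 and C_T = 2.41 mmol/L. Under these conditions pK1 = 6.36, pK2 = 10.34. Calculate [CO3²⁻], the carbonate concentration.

α₂ = 1 / (1 + [H⁺]/K2 + [H⁺]²/(K1K2)) = 1 / (1 + 10^+2.98 + 10^+1.98)
   = 1 / (1 + 954.99 + 95.499) = 1/1051.5 = 0.0009510
[CO3²⁻] = α₂ × DIC = 0.0009510 × 2.41 = 0.00229 mmol/L = 2.29 μmol/L

[CO3²⁻] = 2.29 μmol/L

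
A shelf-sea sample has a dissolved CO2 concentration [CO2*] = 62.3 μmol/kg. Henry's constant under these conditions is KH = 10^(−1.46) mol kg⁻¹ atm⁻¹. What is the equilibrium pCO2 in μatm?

pCO2 = 1800 μatm

KH = 10^(−1.46) = 3.467×10^-2 mol kg⁻¹ atm⁻¹
pCO2 = [CO2*]/KH = 62.3×10^-6 / 3.467×10^-2 = 1.80×10^-3 atm = 1800 μatm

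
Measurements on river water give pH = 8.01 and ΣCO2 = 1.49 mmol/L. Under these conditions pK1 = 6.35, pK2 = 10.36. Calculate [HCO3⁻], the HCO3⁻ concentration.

[HCO3⁻] = 1.45 mmol/L

α₁ = 1 / (1 + [H⁺]/K1 + K2/[H⁺]) = 1 / (1 + 10^-1.66 + 10^-2.35)
   = 1 / (1 + 0.021878 + 0.0044668) = 1/1.0263 = 0.9743
[HCO3⁻] = α₁ × DIC = 0.9743 × 1.49 = 1.45 mmol/L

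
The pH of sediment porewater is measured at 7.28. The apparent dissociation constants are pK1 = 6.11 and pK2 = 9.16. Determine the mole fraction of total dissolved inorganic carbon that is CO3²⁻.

α₂ = 0.0122

α₂ = 1 / (1 + [H⁺]/K2 + [H⁺]²/(K1K2)) = 1 / (1 + 10^+1.88 + 10^+0.71)
   = 1 / (1 + 75.858 + 5.1286) = 1/81.986 = 0.01220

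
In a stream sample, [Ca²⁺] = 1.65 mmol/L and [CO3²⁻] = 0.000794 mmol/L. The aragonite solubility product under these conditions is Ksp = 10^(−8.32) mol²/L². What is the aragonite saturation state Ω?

Ksp = 10^(−8.32) = 4.786×10^-9
Ω = [Ca²⁺][CO3²⁻]/Ksp = (1.65×10^-3)(0.000794×10^-3) / 4.786×10^-9 = 0.274

Ω = 0.274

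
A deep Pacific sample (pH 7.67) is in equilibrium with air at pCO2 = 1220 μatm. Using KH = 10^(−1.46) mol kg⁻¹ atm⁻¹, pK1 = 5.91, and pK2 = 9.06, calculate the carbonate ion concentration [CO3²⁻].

[CO2*] = KH · pCO2 = 10^(−1.46) × 1220×10^-6 = 4.230×10^-5 mol/kg
α₀ = 1/(1 + K1/[H⁺] + K1K2/[H⁺]²) = 1/(1 + 10^+1.76 + 10^+0.37) = 0.01642
DIC = [CO2*]/α₀ = 4.230×10^-5 / 0.01642 = 2.576 mmol/kg
[CO3²⁻] = α₂·DIC; α₂ = 0.03850, so [CO3²⁻] = 0.03850 × 2.576 = 0.0992 mmol/kg

[CO3²⁻] = 0.0992 mmol/kg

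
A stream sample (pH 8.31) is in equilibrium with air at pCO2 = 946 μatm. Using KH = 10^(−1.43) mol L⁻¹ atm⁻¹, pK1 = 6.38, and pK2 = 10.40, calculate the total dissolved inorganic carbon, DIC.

DIC = 3.05 mmol/L

[CO2*] = KH · pCO2 = 10^(−1.43) × 946×10^-6 = 3.515×10^-5 mol/L
α₀ = 1/(1 + K1/[H⁺] + K1K2/[H⁺]²) = 1/(1 + 10^+1.93 + 10^-0.16) = 0.01152
DIC = [CO2*]/α₀ = 3.515×10^-5 / 0.01152 = 3.05 mmol/L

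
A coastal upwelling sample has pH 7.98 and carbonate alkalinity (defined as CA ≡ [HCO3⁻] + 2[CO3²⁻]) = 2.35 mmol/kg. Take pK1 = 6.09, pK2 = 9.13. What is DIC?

CA = [HCO3⁻] + 2[CO3²⁻] = (α₁ + 2α₂)·DIC
At pH 7.98: [H⁺]/K1 = 10^-1.89 = 0.012882, K2/[H⁺] = 10^-1.15 = 0.070795
α₁ = 1/(1 + 0.012882 + 0.070795) = 1/1.0837 = 0.9228; α₂ = α₁·K2/[H⁺] = 0.06533
α₁ + 2α₂ = 1.0534
DIC = CA / (α₁ + 2α₂) = 2.35 / 1.0534 = 2.23 mmol/kg

DIC = 2.23 mmol/kg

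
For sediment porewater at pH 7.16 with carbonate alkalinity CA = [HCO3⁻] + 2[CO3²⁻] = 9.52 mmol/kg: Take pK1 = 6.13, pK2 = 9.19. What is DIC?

DIC = 10.3 mmol/kg

CA = [HCO3⁻] + 2[CO3²⁻] = (α₁ + 2α₂)·DIC
At pH 7.16: [H⁺]/K1 = 10^-1.03 = 0.093325, K2/[H⁺] = 10^-2.03 = 0.0093325
α₁ = 1/(1 + 0.093325 + 0.0093325) = 1/1.1027 = 0.9069; α₂ = α₁·K2/[H⁺] = 0.008464
α₁ + 2α₂ = 0.9238
DIC = CA / (α₁ + 2α₂) = 9.52 / 0.9238 = 10.3 mmol/kg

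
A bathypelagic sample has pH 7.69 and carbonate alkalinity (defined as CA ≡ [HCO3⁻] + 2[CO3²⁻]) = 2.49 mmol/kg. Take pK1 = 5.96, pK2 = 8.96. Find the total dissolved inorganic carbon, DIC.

DIC = 2.41 mmol/kg

CA = [HCO3⁻] + 2[CO3²⁻] = (α₁ + 2α₂)·DIC
At pH 7.69: [H⁺]/K1 = 10^-1.73 = 0.018621, K2/[H⁺] = 10^-1.27 = 0.053703
α₁ = 1/(1 + 0.018621 + 0.053703) = 1/1.0723 = 0.9326; α₂ = α₁·K2/[H⁺] = 0.05008
α₁ + 2α₂ = 1.0327
DIC = CA / (α₁ + 2α₂) = 2.49 / 1.0327 = 2.41 mmol/kg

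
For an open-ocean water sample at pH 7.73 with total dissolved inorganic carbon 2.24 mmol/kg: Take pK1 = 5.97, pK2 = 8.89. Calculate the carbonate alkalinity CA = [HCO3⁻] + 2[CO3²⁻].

CA = [HCO3⁻] + 2[CO3²⁻] = (α₁ + 2α₂)·DIC
At pH 7.73: [H⁺]/K1 = 10^-1.76 = 0.017378, K2/[H⁺] = 10^-1.16 = 0.069183
α₁ = 1/(1 + 0.017378 + 0.069183) = 1/1.0866 = 0.9203; α₂ = α₁·K2/[H⁺] = 0.06367
α₁ + 2α₂ = 1.0477
CA = 1.0477 × 2.24 = 2.35 mmol/kg

CA = 2.35 mmol/kg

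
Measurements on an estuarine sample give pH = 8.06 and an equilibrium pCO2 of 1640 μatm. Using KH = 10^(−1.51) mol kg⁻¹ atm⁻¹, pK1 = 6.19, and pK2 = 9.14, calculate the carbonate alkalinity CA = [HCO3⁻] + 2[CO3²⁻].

CA = 4.38 mmol/kg

[CO2*] = KH · pCO2 = 10^(−1.51) × 1640×10^-6 = 5.068×10^-5 mol/kg
α₀ = 1/(1 + K1/[H⁺] + K1K2/[H⁺]²) = 1/(1 + 10^+1.87 + 10^+0.79) = 0.01230
DIC = [CO2*]/α₀ = 5.068×10^-5 / 0.01230 = 4.120 mmol/kg
CA = (α₁ + 2α₂)·DIC = (0.9119 + 2×0.07584) × 4.120 = 4.38 mmol/kg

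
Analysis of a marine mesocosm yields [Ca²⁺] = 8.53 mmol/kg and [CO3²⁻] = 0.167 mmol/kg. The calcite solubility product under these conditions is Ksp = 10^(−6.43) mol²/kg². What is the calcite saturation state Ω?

Ksp = 10^(−6.43) = 3.715×10^-7
Ω = [Ca²⁺][CO3²⁻]/Ksp = (8.53×10^-3)(0.167×10^-3) / 3.715×10^-7 = 3.83

Ω = 3.83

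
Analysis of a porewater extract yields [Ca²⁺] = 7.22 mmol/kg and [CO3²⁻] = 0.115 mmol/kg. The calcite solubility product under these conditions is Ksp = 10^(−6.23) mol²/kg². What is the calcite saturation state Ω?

Ksp = 10^(−6.23) = 5.888×10^-7
Ω = [Ca²⁺][CO3²⁻]/Ksp = (7.22×10^-3)(0.115×10^-3) / 5.888×10^-7 = 1.41

Ω = 1.41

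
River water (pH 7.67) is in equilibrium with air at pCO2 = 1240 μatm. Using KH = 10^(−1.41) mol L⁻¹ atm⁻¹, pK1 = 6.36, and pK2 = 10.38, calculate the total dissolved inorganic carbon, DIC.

[CO2*] = KH · pCO2 = 10^(−1.41) × 1240×10^-6 = 4.824×10^-5 mol/L
α₀ = 1/(1 + K1/[H⁺] + K1K2/[H⁺]²) = 1/(1 + 10^+1.31 + 10^-1.40) = 0.04660
DIC = [CO2*]/α₀ = 4.824×10^-5 / 0.04660 = 1.04 mmol/L

DIC = 1.04 mmol/L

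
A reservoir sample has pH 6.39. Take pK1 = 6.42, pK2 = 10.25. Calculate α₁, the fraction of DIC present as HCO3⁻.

α₁ = 0.483

α₁ = 1 / (1 + [H⁺]/K1 + K2/[H⁺]) = 1 / (1 + 10^+0.03 + 10^-3.86)
   = 1 / (1 + 1.0715 + 0.00013804) = 1/2.0717 = 0.4827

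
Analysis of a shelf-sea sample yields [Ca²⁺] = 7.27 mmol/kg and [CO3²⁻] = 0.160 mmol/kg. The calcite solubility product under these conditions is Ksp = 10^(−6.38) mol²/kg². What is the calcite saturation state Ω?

Ksp = 10^(−6.38) = 4.169×10^-7
Ω = [Ca²⁺][CO3²⁻]/Ksp = (7.27×10^-3)(0.160×10^-3) / 4.169×10^-7 = 2.79

Ω = 2.79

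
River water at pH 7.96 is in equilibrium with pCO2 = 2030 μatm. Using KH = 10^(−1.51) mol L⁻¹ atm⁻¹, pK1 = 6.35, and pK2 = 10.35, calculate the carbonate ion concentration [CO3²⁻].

[CO2*] = KH · pCO2 = 10^(−1.51) × 2030×10^-6 = 6.273×10^-5 mol/L
α₀ = 1/(1 + K1/[H⁺] + K1K2/[H⁺]²) = 1/(1 + 10^+1.61 + 10^-0.78) = 0.02386
DIC = [CO2*]/α₀ = 6.273×10^-5 / 0.02386 = 2.629 mmol/L
[CO3²⁻] = α₂·DIC; α₂ = 0.003960, so [CO3²⁻] = 0.003960 × 2.629 = 0.0104 mmol/L = 10.4 μmol/L

[CO3²⁻] = 10.4 μmol/L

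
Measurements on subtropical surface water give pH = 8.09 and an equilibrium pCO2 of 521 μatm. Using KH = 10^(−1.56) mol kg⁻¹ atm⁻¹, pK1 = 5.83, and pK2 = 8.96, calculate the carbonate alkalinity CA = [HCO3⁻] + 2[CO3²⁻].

[CO2*] = KH · pCO2 = 10^(−1.56) × 521×10^-6 = 1.435×10^-5 mol/kg
α₀ = 1/(1 + K1/[H⁺] + K1K2/[H⁺]²) = 1/(1 + 10^+2.26 + 10^+1.39) = 0.004819
DIC = [CO2*]/α₀ = 1.435×10^-5 / 0.004819 = 2.978 mmol/kg
CA = (α₁ + 2α₂)·DIC = (0.8769 + 2×0.1183) × 2.978 = 3.32 mmol/kg

CA = 3.32 mmol/kg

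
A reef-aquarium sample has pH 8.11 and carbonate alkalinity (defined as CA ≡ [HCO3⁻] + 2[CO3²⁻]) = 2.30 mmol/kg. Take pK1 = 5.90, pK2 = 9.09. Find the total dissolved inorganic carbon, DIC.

CA = [HCO3⁻] + 2[CO3²⁻] = (α₁ + 2α₂)·DIC
At pH 8.11: [H⁺]/K1 = 10^-2.21 = 0.0061660, K2/[H⁺] = 10^-0.98 = 0.10471
α₁ = 1/(1 + 0.0061660 + 0.10471) = 1/1.1109 = 0.9002; α₂ = α₁·K2/[H⁺] = 0.09426
α₁ + 2α₂ = 1.0887
DIC = CA / (α₁ + 2α₂) = 2.30 / 1.0887 = 2.11 mmol/kg

DIC = 2.11 mmol/kg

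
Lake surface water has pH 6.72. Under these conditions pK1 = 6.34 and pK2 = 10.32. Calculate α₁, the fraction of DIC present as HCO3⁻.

α₁ = 0.706

α₁ = 1 / (1 + [H⁺]/K1 + K2/[H⁺]) = 1 / (1 + 10^-0.38 + 10^-3.60)
   = 1 / (1 + 0.41687 + 0.00025119) = 1/1.4171 = 0.7057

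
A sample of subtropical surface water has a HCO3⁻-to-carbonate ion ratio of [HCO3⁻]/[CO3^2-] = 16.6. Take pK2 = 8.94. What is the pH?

pH = 7.72

From K2 = [H⁺][CO3^2-]/[HCO3⁻]:  pH = pK2 − log₁₀([HCO3⁻]/[CO3^2-])
log₁₀(16.6) = +1.220
pH = 8.94 − (+1.220) = 7.72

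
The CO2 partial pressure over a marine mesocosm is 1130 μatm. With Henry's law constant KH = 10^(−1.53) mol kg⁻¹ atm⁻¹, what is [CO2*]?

KH = 10^(−1.53) = 2.951×10^-2 mol kg⁻¹ atm⁻¹
[CO2*] = KH · pCO2 = 2.951×10^-2 × 1130×10^-6 atm = 3.33×10^-5 mol/kg

[CO2*] = 33.3 μmol/kg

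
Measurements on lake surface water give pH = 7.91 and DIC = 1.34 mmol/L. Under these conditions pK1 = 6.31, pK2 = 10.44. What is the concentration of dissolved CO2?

[CO2*] = 0.0327 mmol/L

α₀ = 1 / (1 + K1/[H⁺] + K1K2/[H⁺]²) = 1 / (1 + 10^+1.60 + 10^-0.93)
   = 1 / (1 + 39.811 + 0.11749) = 1/40.928 = 0.02443
[CO2*] = α₀ × DIC = 0.02443 × 1.34 = 0.0327 mmol/L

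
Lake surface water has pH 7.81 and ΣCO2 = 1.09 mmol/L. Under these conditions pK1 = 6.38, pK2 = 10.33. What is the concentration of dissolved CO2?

α₀ = 1 / (1 + K1/[H⁺] + K1K2/[H⁺]²) = 1 / (1 + 10^+1.43 + 10^-1.09)
   = 1 / (1 + 26.915 + 0.081283) = 1/27.997 = 0.03572
[CO2*] = α₀ × DIC = 0.03572 × 1.09 = 0.0389 mmol/L

[CO2*] = 0.0389 mmol/L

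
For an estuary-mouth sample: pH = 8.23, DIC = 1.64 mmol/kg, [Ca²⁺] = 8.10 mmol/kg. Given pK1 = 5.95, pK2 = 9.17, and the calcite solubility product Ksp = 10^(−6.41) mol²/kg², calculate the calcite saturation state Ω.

α₂ = 1 / (1 + [H⁺]/K2 + [H⁺]²/(K1K2)) = 1 / (1 + 10^+0.94 + 10^-1.34)
   = 1 / (1 + 8.7096 + 0.045709) = 1/9.7553 = 0.1025
[CO3²⁻] = α₂ × DIC = 0.1025 × 1.64 = 0.1681 mmol/kg
Ksp = 10^(−6.41) = 3.890×10^-7
Ω = [Ca²⁺][CO3²⁻]/Ksp = (8.10×10^-3)(1.681×10^-4) / 3.890×10^-7 = 3.50

Ω = 3.50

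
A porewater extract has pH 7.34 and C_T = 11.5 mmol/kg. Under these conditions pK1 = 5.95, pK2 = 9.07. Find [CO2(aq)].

α₀ = 1 / (1 + K1/[H⁺] + K1K2/[H⁺]²) = 1 / (1 + 10^+1.39 + 10^-0.34)
   = 1 / (1 + 24.547 + 0.45709) = 1/26.004 = 0.03846
[CO2*] = α₀ × DIC = 0.03846 × 11.5 = 0.442 mmol/kg

[CO2*] = 0.442 mmol/kg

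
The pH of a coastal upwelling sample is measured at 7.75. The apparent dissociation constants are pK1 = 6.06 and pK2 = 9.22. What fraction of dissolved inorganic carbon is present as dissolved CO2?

α₀ = 0.0194

α₀ = 1 / (1 + K1/[H⁺] + K1K2/[H⁺]²) = 1 / (1 + 10^+1.69 + 10^+0.22)
   = 1 / (1 + 48.978 + 1.6596) = 1/51.637 = 0.01937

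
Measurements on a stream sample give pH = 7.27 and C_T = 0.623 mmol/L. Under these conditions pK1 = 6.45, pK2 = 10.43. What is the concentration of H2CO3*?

[CO2*] = 0.0818 mmol/L

α₀ = 1 / (1 + K1/[H⁺] + K1K2/[H⁺]²) = 1 / (1 + 10^+0.82 + 10^-2.34)
   = 1 / (1 + 6.6069 + 0.0045709) = 1/7.6115 = 0.1314
[CO2*] = α₀ × DIC = 0.1314 × 0.623 = 0.0818 mmol/L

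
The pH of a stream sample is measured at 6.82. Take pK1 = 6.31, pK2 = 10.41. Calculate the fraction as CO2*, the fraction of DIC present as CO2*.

α₀ = 1 / (1 + K1/[H⁺] + K1K2/[H⁺]²) = 1 / (1 + 10^+0.51 + 10^-3.08)
   = 1 / (1 + 3.2359 + 0.00083176) = 1/4.2368 = 0.2360

α₀ = 0.236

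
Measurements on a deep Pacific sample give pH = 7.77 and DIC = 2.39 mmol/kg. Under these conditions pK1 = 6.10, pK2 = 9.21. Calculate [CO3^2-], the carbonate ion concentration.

[CO3²⁻] = 0.0820 mmol/kg

α₂ = 1 / (1 + [H⁺]/K2 + [H⁺]²/(K1K2)) = 1 / (1 + 10^+1.44 + 10^-0.23)
   = 1 / (1 + 27.542 + 0.58884) = 1/29.131 = 0.03433
[CO3²⁻] = α₂ × DIC = 0.03433 × 2.39 = 0.0820 mmol/kg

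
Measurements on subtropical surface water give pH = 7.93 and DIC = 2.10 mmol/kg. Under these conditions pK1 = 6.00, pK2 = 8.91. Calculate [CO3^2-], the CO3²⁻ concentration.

α₂ = 1 / (1 + [H⁺]/K2 + [H⁺]²/(K1K2)) = 1 / (1 + 10^+0.98 + 10^-0.95)
   = 1 / (1 + 9.5499 + 0.11220) = 1/10.662 = 0.09379
[CO3²⁻] = α₂ × DIC = 0.09379 × 2.10 = 0.197 mmol/kg

[CO3²⁻] = 0.197 mmol/kg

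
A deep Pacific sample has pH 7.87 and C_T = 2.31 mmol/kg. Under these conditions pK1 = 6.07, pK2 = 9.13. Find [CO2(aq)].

[CO2*] = 0.0342 mmol/kg

α₀ = 1 / (1 + K1/[H⁺] + K1K2/[H⁺]²) = 1 / (1 + 10^+1.80 + 10^+0.54)
   = 1 / (1 + 63.096 + 3.4674) = 1/67.563 = 0.01480
[CO2*] = α₀ × DIC = 0.01480 × 2.31 = 0.0342 mmol/kg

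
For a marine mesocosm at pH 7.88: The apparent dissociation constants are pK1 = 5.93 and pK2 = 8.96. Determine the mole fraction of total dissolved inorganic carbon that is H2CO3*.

α₀ = 1 / (1 + K1/[H⁺] + K1K2/[H⁺]²) = 1 / (1 + 10^+1.95 + 10^+0.87)
   = 1 / (1 + 89.125 + 7.4131) = 1/97.538 = 0.01025

α₀ = 0.0103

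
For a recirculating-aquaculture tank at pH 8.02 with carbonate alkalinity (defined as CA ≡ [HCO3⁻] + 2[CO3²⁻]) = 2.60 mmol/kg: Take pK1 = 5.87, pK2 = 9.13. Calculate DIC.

DIC = 2.44 mmol/kg

CA = [HCO3⁻] + 2[CO3²⁻] = (α₁ + 2α₂)·DIC
At pH 8.02: [H⁺]/K1 = 10^-2.15 = 0.0070795, K2/[H⁺] = 10^-1.11 = 0.077625
α₁ = 1/(1 + 0.0070795 + 0.077625) = 1/1.0847 = 0.9219; α₂ = α₁·K2/[H⁺] = 0.07156
α₁ + 2α₂ = 1.0650
DIC = CA / (α₁ + 2α₂) = 2.60 / 1.0650 = 2.44 mmol/kg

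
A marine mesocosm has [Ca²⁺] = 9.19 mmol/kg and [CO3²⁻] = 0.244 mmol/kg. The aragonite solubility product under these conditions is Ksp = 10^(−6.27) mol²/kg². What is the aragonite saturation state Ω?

Ω = 4.18

Ksp = 10^(−6.27) = 5.370×10^-7
Ω = [Ca²⁺][CO3²⁻]/Ksp = (9.19×10^-3)(0.244×10^-3) / 5.370×10^-7 = 4.18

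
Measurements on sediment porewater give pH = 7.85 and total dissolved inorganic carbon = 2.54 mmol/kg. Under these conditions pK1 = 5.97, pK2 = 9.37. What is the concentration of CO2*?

α₀ = 1 / (1 + K1/[H⁺] + K1K2/[H⁺]²) = 1 / (1 + 10^+1.88 + 10^+0.36)
   = 1 / (1 + 75.858 + 2.2909) = 1/79.149 = 0.01263
[CO2*] = α₀ × DIC = 0.01263 × 2.54 = 0.0321 mmol/kg

[CO2*] = 0.0321 mmol/kg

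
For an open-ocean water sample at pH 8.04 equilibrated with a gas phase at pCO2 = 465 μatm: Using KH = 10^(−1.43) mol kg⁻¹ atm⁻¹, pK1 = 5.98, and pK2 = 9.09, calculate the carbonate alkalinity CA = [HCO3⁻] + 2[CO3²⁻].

[CO2*] = KH · pCO2 = 10^(−1.43) × 465×10^-6 = 1.728×10^-5 mol/kg
α₀ = 1/(1 + K1/[H⁺] + K1K2/[H⁺]²) = 1/(1 + 10^+2.06 + 10^+1.01) = 0.007933
DIC = [CO2*]/α₀ = 1.728×10^-5 / 0.007933 = 2.178 mmol/kg
CA = (α₁ + 2α₂)·DIC = (0.9109 + 2×0.08118) × 2.178 = 2.34 mmol/kg

CA = 2.34 mmol/kg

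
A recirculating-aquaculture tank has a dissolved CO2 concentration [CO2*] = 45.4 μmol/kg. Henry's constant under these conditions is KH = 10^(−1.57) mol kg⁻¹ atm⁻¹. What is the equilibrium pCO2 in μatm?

pCO2 = 1690 μatm

KH = 10^(−1.57) = 2.692×10^-2 mol kg⁻¹ atm⁻¹
pCO2 = [CO2*]/KH = 45.4×10^-6 / 2.692×10^-2 = 1.69×10^-3 atm = 1690 μatm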